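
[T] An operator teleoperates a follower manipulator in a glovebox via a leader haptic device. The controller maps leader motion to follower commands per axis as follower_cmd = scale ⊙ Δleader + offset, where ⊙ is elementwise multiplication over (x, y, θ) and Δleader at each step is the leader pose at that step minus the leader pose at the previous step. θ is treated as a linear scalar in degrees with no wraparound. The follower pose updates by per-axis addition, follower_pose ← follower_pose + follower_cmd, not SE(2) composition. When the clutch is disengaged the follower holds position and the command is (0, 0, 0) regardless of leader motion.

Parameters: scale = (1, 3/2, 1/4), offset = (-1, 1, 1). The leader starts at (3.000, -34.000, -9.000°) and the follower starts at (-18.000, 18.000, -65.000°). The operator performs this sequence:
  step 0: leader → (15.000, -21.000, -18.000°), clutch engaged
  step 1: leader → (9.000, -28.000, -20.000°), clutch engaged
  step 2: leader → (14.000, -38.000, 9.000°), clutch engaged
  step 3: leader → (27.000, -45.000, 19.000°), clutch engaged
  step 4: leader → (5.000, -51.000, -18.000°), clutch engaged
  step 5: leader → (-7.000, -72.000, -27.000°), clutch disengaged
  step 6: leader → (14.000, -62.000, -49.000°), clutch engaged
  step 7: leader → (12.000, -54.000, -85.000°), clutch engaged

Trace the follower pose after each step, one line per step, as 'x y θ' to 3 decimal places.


-7.000 38.500 -66.250
-14.000 29.000 -65.750
-10.000 15.000 -57.500
2.000 5.500 -54.000
-21.000 -2.500 -62.250
-21.000 -2.500 -62.250
-1.000 13.500 -66.750
-4.000 26.500 -74.750

step 0: Δleader=(12.000, 13.000, -9.000°), engaged; cmd=(11.000, 20.500, -1.250°) → follower=(-7.000, 38.500, -66.250°)
step 1: Δleader=(-6.000, -7.000, -2.000°), engaged; cmd=(-7.000, -9.500, 0.500°) → follower=(-14.000, 29.000, -65.750°)
step 2: Δleader=(5.000, -10.000, 29.000°), engaged; cmd=(4.000, -14.000, 8.250°) → follower=(-10.000, 15.000, -57.500°)
step 3: Δleader=(13.000, -7.000, 10.000°), engaged; cmd=(12.000, -9.500, 3.500°) → follower=(2.000, 5.500, -54.000°)
step 4: Δleader=(-22.000, -6.000, -37.000°), engaged; cmd=(-23.000, -8.000, -8.250°) → follower=(-21.000, -2.500, -62.250°)
step 5: Δleader=(-12.000, -21.000, -9.000°), disengaged; cmd=(0,0,0) → follower holds at (-21.000, -2.500, -62.250°)
step 6: Δleader=(21.000, 10.000, -22.000°), engaged; cmd=(20.000, 16.000, -4.500°) → follower=(-1.000, 13.500, -66.750°)
step 7: Δleader=(-2.000, 8.000, -36.000°), engaged; cmd=(-3.000, 13.000, -8.000°) → follower=(-4.000, 26.500, -74.750°)


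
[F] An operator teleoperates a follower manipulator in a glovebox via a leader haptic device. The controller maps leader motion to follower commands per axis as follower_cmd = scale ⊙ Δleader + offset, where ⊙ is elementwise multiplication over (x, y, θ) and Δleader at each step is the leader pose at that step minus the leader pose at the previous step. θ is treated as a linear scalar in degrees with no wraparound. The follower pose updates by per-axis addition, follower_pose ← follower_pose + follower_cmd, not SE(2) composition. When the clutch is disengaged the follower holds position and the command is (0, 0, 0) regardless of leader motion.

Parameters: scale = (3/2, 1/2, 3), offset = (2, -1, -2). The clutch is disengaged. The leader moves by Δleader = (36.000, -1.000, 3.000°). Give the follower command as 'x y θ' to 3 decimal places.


clutch disengaged → follower holds; cmd = (0, 0, 0)

0.000 0.000 0.000


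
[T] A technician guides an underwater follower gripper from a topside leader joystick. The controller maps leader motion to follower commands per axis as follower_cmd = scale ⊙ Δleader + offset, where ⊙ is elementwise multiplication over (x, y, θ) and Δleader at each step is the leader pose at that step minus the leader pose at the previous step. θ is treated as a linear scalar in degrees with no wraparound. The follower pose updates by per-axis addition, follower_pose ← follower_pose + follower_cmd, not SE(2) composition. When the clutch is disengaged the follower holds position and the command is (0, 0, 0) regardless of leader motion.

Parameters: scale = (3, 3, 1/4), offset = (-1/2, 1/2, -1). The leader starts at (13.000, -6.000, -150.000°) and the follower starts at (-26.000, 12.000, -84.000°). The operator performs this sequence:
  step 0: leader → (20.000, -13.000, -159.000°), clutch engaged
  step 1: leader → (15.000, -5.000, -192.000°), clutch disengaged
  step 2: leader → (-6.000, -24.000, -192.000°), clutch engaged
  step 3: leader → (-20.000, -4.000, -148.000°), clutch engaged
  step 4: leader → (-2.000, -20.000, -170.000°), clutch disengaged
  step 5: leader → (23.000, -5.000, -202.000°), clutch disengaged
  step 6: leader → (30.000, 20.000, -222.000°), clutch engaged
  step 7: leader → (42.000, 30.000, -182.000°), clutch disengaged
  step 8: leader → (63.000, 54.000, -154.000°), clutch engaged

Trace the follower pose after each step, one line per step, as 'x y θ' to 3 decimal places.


-5.500 -8.500 -87.250
-5.500 -8.500 -87.250
-69.000 -65.000 -88.250
-111.500 -4.500 -78.250
-111.500 -4.500 -78.250
-111.500 -4.500 -78.250
-91.000 71.000 -84.250
-91.000 71.000 -84.250
-28.500 143.500 -78.250

step 0: Δleader=(7.000, -7.000, -9.000°), engaged; cmd=(20.500, -20.500, -3.250°) → follower=(-5.500, -8.500, -87.250°)
step 1: Δleader=(-5.000, 8.000, -33.000°), disengaged; cmd=(0,0,0) → follower holds at (-5.500, -8.500, -87.250°)
step 2: Δleader=(-21.000, -19.000, 0.000°), engaged; cmd=(-63.500, -56.500, -1.000°) → follower=(-69.000, -65.000, -88.250°)
step 3: Δleader=(-14.000, 20.000, 44.000°), engaged; cmd=(-42.500, 60.500, 10.000°) → follower=(-111.500, -4.500, -78.250°)
step 4: Δleader=(18.000, -16.000, -22.000°), disengaged; cmd=(0,0,0) → follower holds at (-111.500, -4.500, -78.250°)
step 5: Δleader=(25.000, 15.000, -32.000°), disengaged; cmd=(0,0,0) → follower holds at (-111.500, -4.500, -78.250°)
step 6: Δleader=(7.000, 25.000, -20.000°), engaged; cmd=(20.500, 75.500, -6.000°) → follower=(-91.000, 71.000, -84.250°)
step 7: Δleader=(12.000, 10.000, 40.000°), disengaged; cmd=(0,0,0) → follower holds at (-91.000, 71.000, -84.250°)
step 8: Δleader=(21.000, 24.000, 28.000°), engaged; cmd=(62.500, 72.500, 6.000°) → follower=(-28.500, 143.500, -78.250°)


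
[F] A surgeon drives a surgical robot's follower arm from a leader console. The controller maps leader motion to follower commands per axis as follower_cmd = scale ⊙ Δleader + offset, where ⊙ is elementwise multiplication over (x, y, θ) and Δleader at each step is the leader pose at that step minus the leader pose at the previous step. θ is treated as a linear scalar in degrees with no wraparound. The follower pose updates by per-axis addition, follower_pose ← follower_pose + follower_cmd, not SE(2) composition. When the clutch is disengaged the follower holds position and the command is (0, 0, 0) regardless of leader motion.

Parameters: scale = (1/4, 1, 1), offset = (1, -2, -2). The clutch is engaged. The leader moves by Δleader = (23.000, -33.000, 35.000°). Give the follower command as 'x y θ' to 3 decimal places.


axis x: 1/4·23.000 + 1 = 6.750
axis y: 1·-33.000 + -2 = -35.000
axis θ: 1·35.000 + -2 = 33.000

6.750 -35.000 33.000


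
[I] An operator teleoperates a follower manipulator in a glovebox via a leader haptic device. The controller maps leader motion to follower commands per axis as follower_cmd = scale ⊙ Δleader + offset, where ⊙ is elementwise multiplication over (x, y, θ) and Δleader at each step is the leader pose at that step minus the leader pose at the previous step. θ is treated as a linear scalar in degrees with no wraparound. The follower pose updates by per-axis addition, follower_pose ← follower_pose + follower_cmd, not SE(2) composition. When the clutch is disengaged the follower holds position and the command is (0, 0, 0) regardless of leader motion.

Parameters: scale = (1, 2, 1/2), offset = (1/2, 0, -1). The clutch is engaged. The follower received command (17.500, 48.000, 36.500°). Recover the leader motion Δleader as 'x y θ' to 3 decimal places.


axis x: (17.500 − 1/2) / (1) = 17.000
axis y: (48.000 − 0) / (2) = 24.000
axis θ: (36.500 − -1) / (1/2) = 75.000

17.000 24.000 75.000


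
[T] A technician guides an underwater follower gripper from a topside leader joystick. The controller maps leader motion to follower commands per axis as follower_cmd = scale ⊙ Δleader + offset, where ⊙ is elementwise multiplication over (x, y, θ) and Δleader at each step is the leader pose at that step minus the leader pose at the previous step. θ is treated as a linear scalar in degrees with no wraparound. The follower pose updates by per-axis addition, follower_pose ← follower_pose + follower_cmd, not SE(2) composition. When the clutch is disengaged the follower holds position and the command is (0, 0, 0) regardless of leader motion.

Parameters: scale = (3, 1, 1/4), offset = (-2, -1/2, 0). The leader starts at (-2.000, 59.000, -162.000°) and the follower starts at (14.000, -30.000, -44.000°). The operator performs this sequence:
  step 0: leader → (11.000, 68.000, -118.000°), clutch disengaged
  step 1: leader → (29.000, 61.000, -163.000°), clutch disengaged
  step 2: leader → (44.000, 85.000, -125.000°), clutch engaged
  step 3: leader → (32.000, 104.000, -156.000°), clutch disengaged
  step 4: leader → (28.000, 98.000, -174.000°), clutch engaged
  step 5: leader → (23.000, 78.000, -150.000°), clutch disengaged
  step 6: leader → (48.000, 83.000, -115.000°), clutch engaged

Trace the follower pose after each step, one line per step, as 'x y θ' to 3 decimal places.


14.000 -30.000 -44.000
14.000 -30.000 -44.000
57.000 -6.500 -34.500
57.000 -6.500 -34.500
43.000 -13.000 -39.000
43.000 -13.000 -39.000
116.000 -8.500 -30.250

step 0: Δleader=(13.000, 9.000, 44.000°), disengaged; cmd=(0,0,0) → follower holds at (14.000, -30.000, -44.000°)
step 1: Δleader=(18.000, -7.000, -45.000°), disengaged; cmd=(0,0,0) → follower holds at (14.000, -30.000, -44.000°)
step 2: Δleader=(15.000, 24.000, 38.000°), engaged; cmd=(43.000, 23.500, 9.500°) → follower=(57.000, -6.500, -34.500°)
step 3: Δleader=(-12.000, 19.000, -31.000°), disengaged; cmd=(0,0,0) → follower holds at (57.000, -6.500, -34.500°)
step 4: Δleader=(-4.000, -6.000, -18.000°), engaged; cmd=(-14.000, -6.500, -4.500°) → follower=(43.000, -13.000, -39.000°)
step 5: Δleader=(-5.000, -20.000, 24.000°), disengaged; cmd=(0,0,0) → follower holds at (43.000, -13.000, -39.000°)
step 6: Δleader=(25.000, 5.000, 35.000°), engaged; cmd=(73.000, 4.500, 8.750°) → follower=(116.000, -8.500, -30.250°)


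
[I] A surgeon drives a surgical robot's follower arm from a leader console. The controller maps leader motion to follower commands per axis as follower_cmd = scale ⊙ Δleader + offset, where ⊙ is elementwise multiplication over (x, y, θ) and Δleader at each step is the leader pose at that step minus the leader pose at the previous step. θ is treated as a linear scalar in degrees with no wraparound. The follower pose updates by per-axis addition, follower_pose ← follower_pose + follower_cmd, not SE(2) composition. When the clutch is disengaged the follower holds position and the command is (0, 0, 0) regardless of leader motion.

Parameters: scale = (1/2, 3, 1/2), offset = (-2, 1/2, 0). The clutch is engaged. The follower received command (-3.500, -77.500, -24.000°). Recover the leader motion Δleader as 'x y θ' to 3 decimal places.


axis x: (-3.500 − -2) / (1/2) = -3.000
axis y: (-77.500 − 1/2) / (3) = -26.000
axis θ: (-24.000 − 0) / (1/2) = -48.000

-3.000 -26.000 -48.000


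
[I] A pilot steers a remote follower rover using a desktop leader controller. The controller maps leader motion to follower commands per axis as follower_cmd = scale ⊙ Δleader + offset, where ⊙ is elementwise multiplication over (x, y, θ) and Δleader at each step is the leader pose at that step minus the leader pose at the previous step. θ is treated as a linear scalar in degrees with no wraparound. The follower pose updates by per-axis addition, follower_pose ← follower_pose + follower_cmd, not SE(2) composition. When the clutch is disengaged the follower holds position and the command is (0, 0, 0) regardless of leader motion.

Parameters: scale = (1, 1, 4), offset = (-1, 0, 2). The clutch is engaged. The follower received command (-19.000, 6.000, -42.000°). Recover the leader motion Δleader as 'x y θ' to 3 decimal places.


axis x: (-19.000 − -1) / (1) = -18.000
axis y: (6.000 − 0) / (1) = 6.000
axis θ: (-42.000 − 2) / (4) = -11.000

-18.000 6.000 -11.000


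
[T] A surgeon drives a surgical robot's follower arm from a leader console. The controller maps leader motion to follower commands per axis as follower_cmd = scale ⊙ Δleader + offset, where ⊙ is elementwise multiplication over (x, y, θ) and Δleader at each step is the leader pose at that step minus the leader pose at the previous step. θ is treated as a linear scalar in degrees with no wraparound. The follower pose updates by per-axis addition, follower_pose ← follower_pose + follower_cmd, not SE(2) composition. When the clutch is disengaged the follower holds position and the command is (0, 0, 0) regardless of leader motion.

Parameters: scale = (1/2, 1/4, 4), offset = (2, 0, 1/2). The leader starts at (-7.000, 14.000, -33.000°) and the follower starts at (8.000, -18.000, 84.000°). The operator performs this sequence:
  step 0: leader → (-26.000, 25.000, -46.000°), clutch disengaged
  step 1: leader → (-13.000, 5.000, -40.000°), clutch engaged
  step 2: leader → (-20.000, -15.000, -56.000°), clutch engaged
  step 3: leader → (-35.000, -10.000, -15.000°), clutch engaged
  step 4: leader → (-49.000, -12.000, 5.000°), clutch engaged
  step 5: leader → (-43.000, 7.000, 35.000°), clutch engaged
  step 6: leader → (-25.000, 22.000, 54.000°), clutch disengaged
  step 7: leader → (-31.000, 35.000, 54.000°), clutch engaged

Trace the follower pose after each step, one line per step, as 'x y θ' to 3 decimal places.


8.000 -18.000 84.000
16.500 -23.000 108.500
15.000 -28.000 45.000
9.500 -26.750 209.500
4.500 -27.250 290.000
9.500 -22.500 410.500
9.500 -22.500 410.500
8.500 -19.250 411.000

step 0: Δleader=(-19.000, 11.000, -13.000°), disengaged; cmd=(0,0,0) → follower holds at (8.000, -18.000, 84.000°)
step 1: Δleader=(13.000, -20.000, 6.000°), engaged; cmd=(8.500, -5.000, 24.500°) → follower=(16.500, -23.000, 108.500°)
step 2: Δleader=(-7.000, -20.000, -16.000°), engaged; cmd=(-1.500, -5.000, -63.500°) → follower=(15.000, -28.000, 45.000°)
step 3: Δleader=(-15.000, 5.000, 41.000°), engaged; cmd=(-5.500, 1.250, 164.500°) → follower=(9.500, -26.750, 209.500°)
step 4: Δleader=(-14.000, -2.000, 20.000°), engaged; cmd=(-5.000, -0.500, 80.500°) → follower=(4.500, -27.250, 290.000°)
step 5: Δleader=(6.000, 19.000, 30.000°), engaged; cmd=(5.000, 4.750, 120.500°) → follower=(9.500, -22.500, 410.500°)
step 6: Δleader=(18.000, 15.000, 19.000°), disengaged; cmd=(0,0,0) → follower holds at (9.500, -22.500, 410.500°)
step 7: Δleader=(-6.000, 13.000, 0.000°), engaged; cmd=(-1.000, 3.250, 0.500°) → follower=(8.500, -19.250, 411.000°)


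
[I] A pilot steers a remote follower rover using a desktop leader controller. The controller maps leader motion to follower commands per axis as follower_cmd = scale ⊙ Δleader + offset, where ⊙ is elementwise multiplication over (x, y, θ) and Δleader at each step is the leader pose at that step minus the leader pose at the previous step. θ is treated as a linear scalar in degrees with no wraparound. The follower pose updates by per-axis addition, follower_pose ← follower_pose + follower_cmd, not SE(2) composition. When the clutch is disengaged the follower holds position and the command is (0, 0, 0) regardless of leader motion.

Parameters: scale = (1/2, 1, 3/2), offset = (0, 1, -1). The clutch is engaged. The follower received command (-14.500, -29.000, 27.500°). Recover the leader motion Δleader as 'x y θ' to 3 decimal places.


axis x: (-14.500 − 0) / (1/2) = -29.000
axis y: (-29.000 − 1) / (1) = -30.000
axis θ: (27.500 − -1) / (3/2) = 19.000

-29.000 -30.000 19.000


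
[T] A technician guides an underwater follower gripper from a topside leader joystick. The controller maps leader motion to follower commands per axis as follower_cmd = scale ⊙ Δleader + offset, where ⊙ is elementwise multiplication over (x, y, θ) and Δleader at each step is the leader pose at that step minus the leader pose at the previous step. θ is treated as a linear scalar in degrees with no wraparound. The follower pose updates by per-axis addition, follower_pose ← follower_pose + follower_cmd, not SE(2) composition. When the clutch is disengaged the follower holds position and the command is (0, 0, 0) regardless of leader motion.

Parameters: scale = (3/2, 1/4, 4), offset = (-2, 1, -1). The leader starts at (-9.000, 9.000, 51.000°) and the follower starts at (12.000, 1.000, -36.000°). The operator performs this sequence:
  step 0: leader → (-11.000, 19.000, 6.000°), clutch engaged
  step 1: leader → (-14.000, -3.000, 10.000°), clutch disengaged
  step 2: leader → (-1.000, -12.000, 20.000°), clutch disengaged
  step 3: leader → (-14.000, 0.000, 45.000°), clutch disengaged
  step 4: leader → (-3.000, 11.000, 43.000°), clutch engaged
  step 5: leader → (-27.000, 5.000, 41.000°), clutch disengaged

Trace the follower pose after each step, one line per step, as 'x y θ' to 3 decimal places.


step 0: Δleader=(-2.000, 10.000, -45.000°), engaged; cmd=(-5.000, 3.500, -181.000°) → follower=(7.000, 4.500, -217.000°)
step 1: Δleader=(-3.000, -22.000, 4.000°), disengaged; cmd=(0,0,0) → follower holds at (7.000, 4.500, -217.000°)
step 2: Δleader=(13.000, -9.000, 10.000°), disengaged; cmd=(0,0,0) → follower holds at (7.000, 4.500, -217.000°)
step 3: Δleader=(-13.000, 12.000, 25.000°), disengaged; cmd=(0,0,0) → follower holds at (7.000, 4.500, -217.000°)
step 4: Δleader=(11.000, 11.000, -2.000°), engaged; cmd=(14.500, 3.750, -9.000°) → follower=(21.500, 8.250, -226.000°)
step 5: Δleader=(-24.000, -6.000, -2.000°), disengaged; cmd=(0,0,0) → follower holds at (21.500, 8.250, -226.000°)

7.000 4.500 -217.000
7.000 4.500 -217.000
7.000 4.500 -217.000
7.000 4.500 -217.000
21.500 8.250 -226.000
21.500 8.250 -226.000


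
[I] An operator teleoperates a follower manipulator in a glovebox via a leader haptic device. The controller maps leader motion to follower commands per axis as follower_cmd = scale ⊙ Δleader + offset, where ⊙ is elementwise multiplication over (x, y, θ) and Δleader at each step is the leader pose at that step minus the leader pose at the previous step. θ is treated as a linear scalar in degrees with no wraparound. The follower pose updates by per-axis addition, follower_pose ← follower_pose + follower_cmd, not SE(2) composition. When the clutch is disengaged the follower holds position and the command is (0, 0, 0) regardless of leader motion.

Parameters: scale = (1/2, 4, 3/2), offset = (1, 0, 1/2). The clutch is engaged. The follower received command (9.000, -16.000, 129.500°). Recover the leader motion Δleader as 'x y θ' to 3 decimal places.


16.000 -4.000 86.000

axis x: (9.000 − 1) / (1/2) = 16.000
axis y: (-16.000 − 0) / (4) = -4.000
axis θ: (129.500 − 1/2) / (3/2) = 86.000


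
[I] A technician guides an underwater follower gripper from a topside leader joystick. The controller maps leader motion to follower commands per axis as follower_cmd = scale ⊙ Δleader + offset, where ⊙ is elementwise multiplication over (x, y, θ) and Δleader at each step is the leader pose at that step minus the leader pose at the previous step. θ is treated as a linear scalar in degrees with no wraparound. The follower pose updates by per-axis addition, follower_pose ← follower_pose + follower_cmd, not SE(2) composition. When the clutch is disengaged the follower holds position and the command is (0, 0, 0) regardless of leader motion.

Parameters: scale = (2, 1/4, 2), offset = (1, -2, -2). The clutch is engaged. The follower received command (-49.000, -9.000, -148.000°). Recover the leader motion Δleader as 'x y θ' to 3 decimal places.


-25.000 -28.000 -73.000

axis x: (-49.000 − 1) / (2) = -25.000
axis y: (-9.000 − -2) / (1/4) = -28.000
axis θ: (-148.000 − -2) / (2) = -73.000


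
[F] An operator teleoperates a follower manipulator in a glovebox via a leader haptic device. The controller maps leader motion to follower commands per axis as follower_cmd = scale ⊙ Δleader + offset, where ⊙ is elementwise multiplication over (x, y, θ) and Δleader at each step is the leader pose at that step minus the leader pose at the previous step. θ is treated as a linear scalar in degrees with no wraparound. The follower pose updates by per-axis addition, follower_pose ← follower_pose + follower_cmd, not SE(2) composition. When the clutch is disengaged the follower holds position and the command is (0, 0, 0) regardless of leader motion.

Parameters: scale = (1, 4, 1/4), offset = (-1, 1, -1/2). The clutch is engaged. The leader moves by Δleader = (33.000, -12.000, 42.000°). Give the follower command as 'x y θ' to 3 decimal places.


32.000 -47.000 10.000

axis x: 1·33.000 + -1 = 32.000
axis y: 4·-12.000 + 1 = -47.000
axis θ: 1/4·42.000 + -1/2 = 10.000


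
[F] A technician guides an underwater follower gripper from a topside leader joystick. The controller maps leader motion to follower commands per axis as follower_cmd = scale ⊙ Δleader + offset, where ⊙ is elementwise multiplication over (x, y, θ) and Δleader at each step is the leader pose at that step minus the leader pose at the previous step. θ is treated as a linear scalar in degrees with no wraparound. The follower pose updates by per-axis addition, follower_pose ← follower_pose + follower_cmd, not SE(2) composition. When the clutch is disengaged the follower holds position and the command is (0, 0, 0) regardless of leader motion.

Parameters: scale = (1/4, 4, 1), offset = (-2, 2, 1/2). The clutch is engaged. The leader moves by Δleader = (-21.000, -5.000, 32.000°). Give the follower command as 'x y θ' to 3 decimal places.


-7.250 -18.000 32.500

axis x: 1/4·-21.000 + -2 = -7.250
axis y: 4·-5.000 + 2 = -18.000
axis θ: 1·32.000 + 1/2 = 32.500


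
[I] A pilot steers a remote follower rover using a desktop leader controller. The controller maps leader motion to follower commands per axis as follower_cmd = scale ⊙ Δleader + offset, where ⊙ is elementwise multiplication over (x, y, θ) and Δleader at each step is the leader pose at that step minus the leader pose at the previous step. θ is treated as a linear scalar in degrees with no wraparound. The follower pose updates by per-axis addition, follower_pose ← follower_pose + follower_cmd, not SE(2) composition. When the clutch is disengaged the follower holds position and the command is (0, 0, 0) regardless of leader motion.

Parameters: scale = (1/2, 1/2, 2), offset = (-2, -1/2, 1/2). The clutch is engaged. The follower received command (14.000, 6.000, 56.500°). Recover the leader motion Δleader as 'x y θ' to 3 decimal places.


32.000 13.000 28.000

axis x: (14.000 − -2) / (1/2) = 32.000
axis y: (6.000 − -1/2) / (1/2) = 13.000
axis θ: (56.500 − 1/2) / (2) = 28.000


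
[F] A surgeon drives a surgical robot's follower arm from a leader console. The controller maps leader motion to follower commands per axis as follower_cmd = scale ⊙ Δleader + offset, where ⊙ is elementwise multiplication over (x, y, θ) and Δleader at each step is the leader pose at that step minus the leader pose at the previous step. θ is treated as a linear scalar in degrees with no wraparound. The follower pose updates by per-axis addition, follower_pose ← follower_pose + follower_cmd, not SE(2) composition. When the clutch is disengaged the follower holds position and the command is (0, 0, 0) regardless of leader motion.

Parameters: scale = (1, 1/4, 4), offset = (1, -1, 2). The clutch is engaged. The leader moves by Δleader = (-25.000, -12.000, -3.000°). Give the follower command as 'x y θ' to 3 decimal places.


-24.000 -4.000 -10.000

axis x: 1·-25.000 + 1 = -24.000
axis y: 1/4·-12.000 + -1 = -4.000
axis θ: 4·-3.000 + 2 = -10.000


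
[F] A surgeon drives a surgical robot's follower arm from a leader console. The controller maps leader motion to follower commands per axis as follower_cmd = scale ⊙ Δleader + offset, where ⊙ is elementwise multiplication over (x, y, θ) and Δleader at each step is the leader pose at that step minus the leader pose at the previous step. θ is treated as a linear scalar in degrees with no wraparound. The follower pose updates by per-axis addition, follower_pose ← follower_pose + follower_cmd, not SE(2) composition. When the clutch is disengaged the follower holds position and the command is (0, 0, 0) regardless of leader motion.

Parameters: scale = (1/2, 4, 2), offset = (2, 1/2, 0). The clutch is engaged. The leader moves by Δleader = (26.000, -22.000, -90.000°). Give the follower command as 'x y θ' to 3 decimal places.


15.000 -87.500 -180.000

axis x: 1/2·26.000 + 2 = 15.000
axis y: 4·-22.000 + 1/2 = -87.500
axis θ: 2·-90.000 + 0 = -180.000


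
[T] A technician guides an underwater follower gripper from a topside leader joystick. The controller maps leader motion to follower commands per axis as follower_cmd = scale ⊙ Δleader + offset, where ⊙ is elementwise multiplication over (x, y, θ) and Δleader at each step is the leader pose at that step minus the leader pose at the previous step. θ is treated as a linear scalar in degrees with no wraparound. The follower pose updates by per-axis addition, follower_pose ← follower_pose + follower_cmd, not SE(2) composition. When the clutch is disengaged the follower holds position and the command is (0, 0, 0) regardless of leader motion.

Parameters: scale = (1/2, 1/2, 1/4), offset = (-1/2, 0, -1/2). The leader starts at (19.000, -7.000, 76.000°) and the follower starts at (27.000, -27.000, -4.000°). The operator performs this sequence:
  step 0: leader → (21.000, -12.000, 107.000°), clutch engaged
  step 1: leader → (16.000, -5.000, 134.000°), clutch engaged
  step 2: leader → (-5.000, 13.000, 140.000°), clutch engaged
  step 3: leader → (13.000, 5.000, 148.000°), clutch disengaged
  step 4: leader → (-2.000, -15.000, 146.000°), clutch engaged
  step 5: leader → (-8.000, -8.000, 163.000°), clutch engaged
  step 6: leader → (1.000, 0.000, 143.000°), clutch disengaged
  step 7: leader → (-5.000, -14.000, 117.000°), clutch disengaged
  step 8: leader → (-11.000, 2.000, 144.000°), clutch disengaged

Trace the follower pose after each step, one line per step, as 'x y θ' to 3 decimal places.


step 0: Δleader=(2.000, -5.000, 31.000°), engaged; cmd=(0.500, -2.500, 7.250°) → follower=(27.500, -29.500, 3.250°)
step 1: Δleader=(-5.000, 7.000, 27.000°), engaged; cmd=(-3.000, 3.500, 6.250°) → follower=(24.500, -26.000, 9.500°)
step 2: Δleader=(-21.000, 18.000, 6.000°), engaged; cmd=(-11.000, 9.000, 1.000°) → follower=(13.500, -17.000, 10.500°)
step 3: Δleader=(18.000, -8.000, 8.000°), disengaged; cmd=(0,0,0) → follower holds at (13.500, -17.000, 10.500°)
step 4: Δleader=(-15.000, -20.000, -2.000°), engaged; cmd=(-8.000, -10.000, -1.000°) → follower=(5.500, -27.000, 9.500°)
step 5: Δleader=(-6.000, 7.000, 17.000°), engaged; cmd=(-3.500, 3.500, 3.750°) → follower=(2.000, -23.500, 13.250°)
step 6: Δleader=(9.000, 8.000, -20.000°), disengaged; cmd=(0,0,0) → follower holds at (2.000, -23.500, 13.250°)
step 7: Δleader=(-6.000, -14.000, -26.000°), disengaged; cmd=(0,0,0) → follower holds at (2.000, -23.500, 13.250°)
step 8: Δleader=(-6.000, 16.000, 27.000°), disengaged; cmd=(0,0,0) → follower holds at (2.000, -23.500, 13.250°)

27.500 -29.500 3.250
24.500 -26.000 9.500
13.500 -17.000 10.500
13.500 -17.000 10.500
5.500 -27.000 9.500
2.000 -23.500 13.250
2.000 -23.500 13.250
2.000 -23.500 13.250
2.000 -23.500 13.250


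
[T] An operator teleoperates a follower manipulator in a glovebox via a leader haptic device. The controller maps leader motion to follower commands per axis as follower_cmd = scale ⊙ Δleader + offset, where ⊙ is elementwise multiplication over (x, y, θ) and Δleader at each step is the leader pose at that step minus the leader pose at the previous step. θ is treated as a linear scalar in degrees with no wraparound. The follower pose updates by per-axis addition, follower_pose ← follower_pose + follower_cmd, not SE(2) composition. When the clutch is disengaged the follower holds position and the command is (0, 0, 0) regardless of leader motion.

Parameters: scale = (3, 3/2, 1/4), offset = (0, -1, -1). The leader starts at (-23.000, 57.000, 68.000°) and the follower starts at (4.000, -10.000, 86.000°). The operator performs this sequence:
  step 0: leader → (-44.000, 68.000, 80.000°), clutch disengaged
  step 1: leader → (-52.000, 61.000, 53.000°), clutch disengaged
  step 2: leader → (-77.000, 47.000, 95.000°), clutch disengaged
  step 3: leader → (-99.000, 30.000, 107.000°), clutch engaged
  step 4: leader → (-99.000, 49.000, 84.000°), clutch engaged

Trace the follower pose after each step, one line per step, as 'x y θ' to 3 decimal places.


4.000 -10.000 86.000
4.000 -10.000 86.000
4.000 -10.000 86.000
-62.000 -36.500 88.000
-62.000 -9.000 81.250

step 0: Δleader=(-21.000, 11.000, 12.000°), disengaged; cmd=(0,0,0) → follower holds at (4.000, -10.000, 86.000°)
step 1: Δleader=(-8.000, -7.000, -27.000°), disengaged; cmd=(0,0,0) → follower holds at (4.000, -10.000, 86.000°)
step 2: Δleader=(-25.000, -14.000, 42.000°), disengaged; cmd=(0,0,0) → follower holds at (4.000, -10.000, 86.000°)
step 3: Δleader=(-22.000, -17.000, 12.000°), engaged; cmd=(-66.000, -26.500, 2.000°) → follower=(-62.000, -36.500, 88.000°)
step 4: Δleader=(0.000, 19.000, -23.000°), engaged; cmd=(0.000, 27.500, -6.750°) → follower=(-62.000, -9.000, 81.250°)


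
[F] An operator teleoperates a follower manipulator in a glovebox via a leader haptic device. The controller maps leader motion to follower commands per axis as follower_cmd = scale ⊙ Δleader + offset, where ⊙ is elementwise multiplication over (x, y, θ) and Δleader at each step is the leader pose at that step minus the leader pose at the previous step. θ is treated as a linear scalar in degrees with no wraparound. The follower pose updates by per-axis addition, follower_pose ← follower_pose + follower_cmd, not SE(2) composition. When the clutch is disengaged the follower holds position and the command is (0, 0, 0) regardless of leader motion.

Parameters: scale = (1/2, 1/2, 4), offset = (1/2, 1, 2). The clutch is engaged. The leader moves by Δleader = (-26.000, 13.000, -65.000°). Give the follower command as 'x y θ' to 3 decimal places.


axis x: 1/2·-26.000 + 1/2 = -12.500
axis y: 1/2·13.000 + 1 = 7.500
axis θ: 4·-65.000 + 2 = -258.000

-12.500 7.500 -258.000


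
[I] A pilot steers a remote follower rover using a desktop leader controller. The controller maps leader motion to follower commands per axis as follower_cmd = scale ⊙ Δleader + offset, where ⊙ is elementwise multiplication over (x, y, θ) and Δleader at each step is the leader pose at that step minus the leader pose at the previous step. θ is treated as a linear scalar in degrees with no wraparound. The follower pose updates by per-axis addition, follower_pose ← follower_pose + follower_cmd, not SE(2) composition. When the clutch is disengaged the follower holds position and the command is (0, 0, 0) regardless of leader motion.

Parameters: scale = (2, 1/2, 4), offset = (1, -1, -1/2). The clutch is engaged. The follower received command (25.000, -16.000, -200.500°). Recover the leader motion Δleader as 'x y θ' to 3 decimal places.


axis x: (25.000 − 1) / (2) = 12.000
axis y: (-16.000 − -1) / (1/2) = -30.000
axis θ: (-200.500 − -1/2) / (4) = -50.000

12.000 -30.000 -50.000


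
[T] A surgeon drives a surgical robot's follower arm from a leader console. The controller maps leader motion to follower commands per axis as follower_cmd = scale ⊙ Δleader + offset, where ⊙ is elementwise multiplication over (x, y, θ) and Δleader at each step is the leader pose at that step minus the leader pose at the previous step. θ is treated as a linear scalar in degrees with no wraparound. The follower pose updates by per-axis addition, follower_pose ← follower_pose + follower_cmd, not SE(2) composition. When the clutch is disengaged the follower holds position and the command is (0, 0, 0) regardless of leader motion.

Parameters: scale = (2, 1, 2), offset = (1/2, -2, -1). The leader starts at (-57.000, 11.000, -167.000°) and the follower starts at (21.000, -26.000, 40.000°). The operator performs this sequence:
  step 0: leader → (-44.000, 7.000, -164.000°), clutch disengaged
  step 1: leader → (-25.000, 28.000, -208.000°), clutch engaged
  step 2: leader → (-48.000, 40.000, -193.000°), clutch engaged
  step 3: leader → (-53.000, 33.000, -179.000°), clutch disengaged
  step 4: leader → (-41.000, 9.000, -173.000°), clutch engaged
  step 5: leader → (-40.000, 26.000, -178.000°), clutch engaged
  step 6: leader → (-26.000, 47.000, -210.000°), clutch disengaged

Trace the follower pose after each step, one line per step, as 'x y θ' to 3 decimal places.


step 0: Δleader=(13.000, -4.000, 3.000°), disengaged; cmd=(0,0,0) → follower holds at (21.000, -26.000, 40.000°)
step 1: Δleader=(19.000, 21.000, -44.000°), engaged; cmd=(38.500, 19.000, -89.000°) → follower=(59.500, -7.000, -49.000°)
step 2: Δleader=(-23.000, 12.000, 15.000°), engaged; cmd=(-45.500, 10.000, 29.000°) → follower=(14.000, 3.000, -20.000°)
step 3: Δleader=(-5.000, -7.000, 14.000°), disengaged; cmd=(0,0,0) → follower holds at (14.000, 3.000, -20.000°)
step 4: Δleader=(12.000, -24.000, 6.000°), engaged; cmd=(24.500, -26.000, 11.000°) → follower=(38.500, -23.000, -9.000°)
step 5: Δleader=(1.000, 17.000, -5.000°), engaged; cmd=(2.500, 15.000, -11.000°) → follower=(41.000, -8.000, -20.000°)
step 6: Δleader=(14.000, 21.000, -32.000°), disengaged; cmd=(0,0,0) → follower holds at (41.000, -8.000, -20.000°)

21.000 -26.000 40.000
59.500 -7.000 -49.000
14.000 3.000 -20.000
14.000 3.000 -20.000
38.500 -23.000 -9.000
41.000 -8.000 -20.000
41.000 -8.000 -20.000


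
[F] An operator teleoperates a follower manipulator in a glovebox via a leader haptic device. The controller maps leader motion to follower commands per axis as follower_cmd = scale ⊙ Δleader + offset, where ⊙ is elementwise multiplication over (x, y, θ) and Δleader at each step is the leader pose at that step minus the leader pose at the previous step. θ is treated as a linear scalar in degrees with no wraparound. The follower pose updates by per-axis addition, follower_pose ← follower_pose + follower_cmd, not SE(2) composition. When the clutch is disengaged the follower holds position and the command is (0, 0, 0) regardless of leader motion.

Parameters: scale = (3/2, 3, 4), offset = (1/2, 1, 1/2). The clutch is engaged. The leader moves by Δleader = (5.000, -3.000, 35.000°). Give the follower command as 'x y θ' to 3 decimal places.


axis x: 3/2·5.000 + 1/2 = 8.000
axis y: 3·-3.000 + 1 = -8.000
axis θ: 4·35.000 + 1/2 = 140.500

8.000 -8.000 140.500


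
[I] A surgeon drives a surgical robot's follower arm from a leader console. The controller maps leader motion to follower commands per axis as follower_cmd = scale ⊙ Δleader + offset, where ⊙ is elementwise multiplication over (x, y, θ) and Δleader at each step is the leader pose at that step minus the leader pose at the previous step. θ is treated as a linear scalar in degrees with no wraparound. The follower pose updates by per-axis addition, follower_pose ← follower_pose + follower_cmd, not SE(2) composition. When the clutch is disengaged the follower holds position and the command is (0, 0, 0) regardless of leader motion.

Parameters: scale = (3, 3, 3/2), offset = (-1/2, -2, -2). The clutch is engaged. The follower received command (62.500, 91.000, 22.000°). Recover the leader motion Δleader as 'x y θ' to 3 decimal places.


axis x: (62.500 − -1/2) / (3) = 21.000
axis y: (91.000 − -2) / (3) = 31.000
axis θ: (22.000 − -2) / (3/2) = 16.000

21.000 31.000 16.000


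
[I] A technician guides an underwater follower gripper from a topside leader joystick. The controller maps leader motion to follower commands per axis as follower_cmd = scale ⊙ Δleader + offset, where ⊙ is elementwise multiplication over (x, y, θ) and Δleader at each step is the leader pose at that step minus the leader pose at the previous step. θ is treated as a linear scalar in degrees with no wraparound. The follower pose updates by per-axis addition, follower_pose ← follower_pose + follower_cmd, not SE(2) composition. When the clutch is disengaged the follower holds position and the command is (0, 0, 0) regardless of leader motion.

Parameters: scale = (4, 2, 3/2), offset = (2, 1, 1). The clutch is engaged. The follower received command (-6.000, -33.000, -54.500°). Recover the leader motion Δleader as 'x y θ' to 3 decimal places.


-2.000 -17.000 -37.000

axis x: (-6.000 − 2) / (4) = -2.000
axis y: (-33.000 − 1) / (2) = -17.000
axis θ: (-54.500 − 1) / (3/2) = -37.000


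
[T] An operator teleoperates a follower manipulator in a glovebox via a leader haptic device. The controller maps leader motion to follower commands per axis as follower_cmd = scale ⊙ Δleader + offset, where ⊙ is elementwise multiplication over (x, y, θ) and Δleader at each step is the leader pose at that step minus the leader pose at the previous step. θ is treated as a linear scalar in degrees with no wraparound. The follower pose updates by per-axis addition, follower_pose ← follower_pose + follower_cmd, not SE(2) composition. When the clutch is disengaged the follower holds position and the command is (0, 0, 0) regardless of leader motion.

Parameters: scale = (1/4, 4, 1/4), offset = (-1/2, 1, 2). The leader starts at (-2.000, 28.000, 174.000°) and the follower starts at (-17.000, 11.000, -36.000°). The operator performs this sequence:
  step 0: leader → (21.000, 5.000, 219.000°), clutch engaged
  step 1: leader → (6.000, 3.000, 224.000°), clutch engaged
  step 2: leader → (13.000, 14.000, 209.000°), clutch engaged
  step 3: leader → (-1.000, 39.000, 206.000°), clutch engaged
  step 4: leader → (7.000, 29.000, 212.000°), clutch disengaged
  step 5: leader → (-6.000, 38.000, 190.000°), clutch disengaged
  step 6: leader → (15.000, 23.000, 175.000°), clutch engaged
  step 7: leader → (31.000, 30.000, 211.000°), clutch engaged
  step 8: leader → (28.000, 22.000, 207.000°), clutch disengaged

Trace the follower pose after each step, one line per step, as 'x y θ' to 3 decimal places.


step 0: Δleader=(23.000, -23.000, 45.000°), engaged; cmd=(5.250, -91.000, 13.250°) → follower=(-11.750, -80.000, -22.750°)
step 1: Δleader=(-15.000, -2.000, 5.000°), engaged; cmd=(-4.250, -7.000, 3.250°) → follower=(-16.000, -87.000, -19.500°)
step 2: Δleader=(7.000, 11.000, -15.000°), engaged; cmd=(1.250, 45.000, -1.750°) → follower=(-14.750, -42.000, -21.250°)
step 3: Δleader=(-14.000, 25.000, -3.000°), engaged; cmd=(-4.000, 101.000, 1.250°) → follower=(-18.750, 59.000, -20.000°)
step 4: Δleader=(8.000, -10.000, 6.000°), disengaged; cmd=(0,0,0) → follower holds at (-18.750, 59.000, -20.000°)
step 5: Δleader=(-13.000, 9.000, -22.000°), disengaged; cmd=(0,0,0) → follower holds at (-18.750, 59.000, -20.000°)
step 6: Δleader=(21.000, -15.000, -15.000°), engaged; cmd=(4.750, -59.000, -1.750°) → follower=(-14.000, 0.000, -21.750°)
step 7: Δleader=(16.000, 7.000, 36.000°), engaged; cmd=(3.500, 29.000, 11.000°) → follower=(-10.500, 29.000, -10.750°)
step 8: Δleader=(-3.000, -8.000, -4.000°), disengaged; cmd=(0,0,0) → follower holds at (-10.500, 29.000, -10.750°)

-11.750 -80.000 -22.750
-16.000 -87.000 -19.500
-14.750 -42.000 -21.250
-18.750 59.000 -20.000
-18.750 59.000 -20.000
-18.750 59.000 -20.000
-14.000 0.000 -21.750
-10.500 29.000 -10.750
-10.500 29.000 -10.750
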